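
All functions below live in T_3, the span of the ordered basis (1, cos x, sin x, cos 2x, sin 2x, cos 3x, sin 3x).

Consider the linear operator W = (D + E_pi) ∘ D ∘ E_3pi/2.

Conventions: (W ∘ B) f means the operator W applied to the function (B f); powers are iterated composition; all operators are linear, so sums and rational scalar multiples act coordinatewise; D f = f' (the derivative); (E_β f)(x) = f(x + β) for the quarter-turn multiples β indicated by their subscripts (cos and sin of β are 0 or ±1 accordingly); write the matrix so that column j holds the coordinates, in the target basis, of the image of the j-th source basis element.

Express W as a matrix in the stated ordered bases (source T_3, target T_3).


image of 1: 0
image of cos x: -cos x - sin x
image of sin x: cos x - sin x
image of cos 2x: 4cos 2x + 2sin 2x
image of sin 2x: -2cos 2x + 4sin 2x
image of cos 3x: 3cos 3x + 9sin 3x
image of sin 3x: -9cos 3x + 3sin 3x
each image's coordinates form column j of the matrix

the matrix is [[0, 0, 0, 0, 0, 0, 0]; [0, -1, 1, 0, 0, 0, 0]; [0, -1, -1, 0, 0, 0, 0]; [0, 0, 0, 4, -2, 0, 0]; [0, 0, 0, 2, 4, 0, 0]; [0, 0, 0, 0, 0, 3, -9]; [0, 0, 0, 0, 0, 9, 3]] (rows listed top to bottom)


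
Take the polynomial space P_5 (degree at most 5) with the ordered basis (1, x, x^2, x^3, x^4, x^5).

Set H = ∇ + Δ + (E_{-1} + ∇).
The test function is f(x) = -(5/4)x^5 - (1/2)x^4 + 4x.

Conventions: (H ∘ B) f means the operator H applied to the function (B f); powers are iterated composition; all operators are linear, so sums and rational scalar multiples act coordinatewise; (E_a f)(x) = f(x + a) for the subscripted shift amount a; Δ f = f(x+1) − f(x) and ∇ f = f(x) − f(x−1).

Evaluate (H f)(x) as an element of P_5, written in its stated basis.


the result is g(x) = -(5/4)x^5 - 13x^4 - 4x^3 - 25x^2 + 11/2

∇ f = -(25/4)x^4 + (21/2)x^3 - (19/2)x^2 + (17/4)x + 13/4
Δ f = -(25/4)x^4 - (29/2)x^3 - (31/2)x^2 - (33/4)x + 9/4
E_{-1} f = -(5/4)x^5 + (23/4)x^4 - (21/2)x^3 + (19/2)x^2 - (1/4)x - 13/4
∇ f = -(25/4)x^4 + (21/2)x^3 - (19/2)x^2 + (17/4)x + 13/4
(E_{-1} + ∇) f = -(5/4)x^5 - (1/2)x^4 + 4x
(∇ + Δ + (E_{-1} + ∇)) f = -(5/4)x^5 - 13x^4 - 4x^3 - 25x^2 + 11/2


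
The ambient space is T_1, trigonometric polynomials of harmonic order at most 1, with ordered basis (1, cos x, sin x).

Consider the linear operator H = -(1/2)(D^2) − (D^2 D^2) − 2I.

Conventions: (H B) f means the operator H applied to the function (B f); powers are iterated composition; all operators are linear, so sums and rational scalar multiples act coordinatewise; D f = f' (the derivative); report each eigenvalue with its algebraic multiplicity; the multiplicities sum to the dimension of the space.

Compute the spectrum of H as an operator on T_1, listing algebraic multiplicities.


λ = -5/2 (multiplicity 2), λ = -2 (multiplicity 1)

image of 1: -2
image of cos x: -(5/2)cos x
image of sin x: -(5/2)sin x
the matrix is diagonal; its diagonal is (-2, -5/2, -5/2)
for a triangular matrix the eigenvalues are the diagonal entries, with algebraic multiplicity their repetition count


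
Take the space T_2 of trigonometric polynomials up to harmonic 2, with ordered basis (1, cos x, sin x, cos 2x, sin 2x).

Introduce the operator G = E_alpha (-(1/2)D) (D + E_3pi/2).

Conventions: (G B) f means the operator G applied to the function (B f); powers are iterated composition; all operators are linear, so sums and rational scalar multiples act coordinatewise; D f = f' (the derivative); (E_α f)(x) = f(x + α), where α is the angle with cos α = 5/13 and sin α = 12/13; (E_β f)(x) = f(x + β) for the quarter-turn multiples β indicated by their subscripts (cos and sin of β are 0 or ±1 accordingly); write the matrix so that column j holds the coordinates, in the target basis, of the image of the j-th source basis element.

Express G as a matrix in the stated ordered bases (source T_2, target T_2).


the matrix is [[0, 0, 0, 0, 0]; [0, 0, 0, 0, 0]; [0, 0, 0, 0, 0]; [0, 0, 0, -358/169, 121/169]; [0, 0, 0, -121/169, -358/169]] (rows listed top to bottom)

image of 1: 0
image of cos x: 0
image of sin x: 0
image of cos 2x: -(358/169)cos 2x - (121/169)sin 2x
image of sin 2x: (121/169)cos 2x - (358/169)sin 2x
each image's coordinates form column j of the matrix


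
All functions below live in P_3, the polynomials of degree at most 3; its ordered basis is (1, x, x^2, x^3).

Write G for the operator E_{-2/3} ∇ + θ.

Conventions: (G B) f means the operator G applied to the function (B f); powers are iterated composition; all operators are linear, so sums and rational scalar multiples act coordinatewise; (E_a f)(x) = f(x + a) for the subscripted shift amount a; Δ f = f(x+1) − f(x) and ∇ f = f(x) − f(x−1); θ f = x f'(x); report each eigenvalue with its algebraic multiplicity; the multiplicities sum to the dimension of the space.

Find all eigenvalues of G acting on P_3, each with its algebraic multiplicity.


λ = 0 (multiplicity 1), λ = 1 (multiplicity 1), λ = 2 (multiplicity 1), λ = 3 (multiplicity 1)

image of 1: 0
image of x: x + 1
image of x^2: 2x^2 + 2x - 7/3
image of x^3: 3x^3 + 3x^2 - 7x + 13/3
the matrix is upper triangular; its diagonal is (0, 1, 2, 3)
for a triangular matrix the eigenvalues are the diagonal entries, with algebraic multiplicity their repetition count


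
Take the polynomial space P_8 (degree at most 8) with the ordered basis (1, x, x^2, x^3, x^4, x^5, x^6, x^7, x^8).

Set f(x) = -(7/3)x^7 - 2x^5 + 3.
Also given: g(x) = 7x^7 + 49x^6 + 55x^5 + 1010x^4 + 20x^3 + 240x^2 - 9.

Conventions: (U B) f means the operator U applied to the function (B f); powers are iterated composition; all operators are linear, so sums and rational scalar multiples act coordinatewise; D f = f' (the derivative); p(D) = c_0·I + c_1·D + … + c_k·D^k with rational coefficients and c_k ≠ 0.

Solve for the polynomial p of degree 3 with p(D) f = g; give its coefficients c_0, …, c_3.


p(D) = -3·I − 3·D − (1/2)·D^2 − 2·D^3, i.e. c_0 = -3, c_1 = -3, c_2 = -1/2, c_3 = -2

D^0 f = -(7/3)x^7 - 2x^5 + 3
D^1 f = -(49/3)x^6 - 10x^4
D^2 f = -98x^5 - 40x^3
D^3 f = -490x^4 - 120x^2
matching coefficients of g against c_0 f + c_1 Df + … from the top degree down determines the c_i
solution: c_0 = -3, c_1 = -3, c_2 = -1/2, c_3 = -2


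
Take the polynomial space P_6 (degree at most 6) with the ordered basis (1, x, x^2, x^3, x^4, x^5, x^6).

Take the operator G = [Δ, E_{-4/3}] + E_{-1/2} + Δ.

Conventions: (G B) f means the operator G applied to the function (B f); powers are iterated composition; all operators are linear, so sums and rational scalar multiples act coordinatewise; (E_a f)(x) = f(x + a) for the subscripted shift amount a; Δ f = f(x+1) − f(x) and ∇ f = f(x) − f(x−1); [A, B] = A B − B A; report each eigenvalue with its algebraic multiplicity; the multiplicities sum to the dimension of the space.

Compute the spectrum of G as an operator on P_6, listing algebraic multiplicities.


λ = 1 (multiplicity 7)

image of 1: 1
image of x: x + 1/2
image of x^2: x^2 + x + 5/4
image of x^3: x^3 + (3/2)x^2 + (15/4)x + 7/8
image of x^4: x^4 + 2x^3 + (15/2)x^2 + (7/2)x + 17/16
image of x^5: x^5 + (5/2)x^4 + (25/2)x^3 + (35/4)x^2 + (85/16)x + 31/32
image of x^6: x^6 + 3x^5 + (75/4)x^4 + (35/2)x^3 + (255/16)x^2 + (93/16)x + 65/64
the matrix is upper triangular; its diagonal is (1, 1, 1, 1, 1, 1, 1)
for a triangular matrix the eigenvalues are the diagonal entries, with algebraic multiplicity their repetition count


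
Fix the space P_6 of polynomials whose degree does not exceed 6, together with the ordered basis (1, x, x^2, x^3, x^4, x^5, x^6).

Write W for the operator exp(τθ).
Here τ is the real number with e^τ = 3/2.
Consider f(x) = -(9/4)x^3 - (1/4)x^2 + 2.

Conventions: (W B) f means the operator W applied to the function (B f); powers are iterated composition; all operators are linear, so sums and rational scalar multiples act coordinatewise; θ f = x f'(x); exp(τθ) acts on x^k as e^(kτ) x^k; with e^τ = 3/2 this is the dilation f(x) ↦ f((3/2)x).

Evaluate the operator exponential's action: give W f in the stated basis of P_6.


the result is g(x) = -(243/32)x^3 - (9/16)x^2 + 2

exp(τθ) x^k = e^(kτ) x^k; with e^τ = 3/2 this sends x^k to (3/2)^k x^k
x^2 ↦ 9/4 x^2
x^3 ↦ 27/8 x^3
applying this coordinatewise to f: exp(τθ) f = -(243/32)x^3 - (9/16)x^2 + 2


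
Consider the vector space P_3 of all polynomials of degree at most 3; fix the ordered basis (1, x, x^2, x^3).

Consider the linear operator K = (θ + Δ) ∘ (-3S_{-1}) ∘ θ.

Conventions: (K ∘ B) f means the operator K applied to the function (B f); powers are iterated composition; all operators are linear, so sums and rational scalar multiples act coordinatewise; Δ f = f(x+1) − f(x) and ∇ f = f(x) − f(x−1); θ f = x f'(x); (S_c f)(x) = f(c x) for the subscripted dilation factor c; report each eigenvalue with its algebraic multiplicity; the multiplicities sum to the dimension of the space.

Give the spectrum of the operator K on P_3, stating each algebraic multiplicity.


λ = -12 (multiplicity 1), λ = 0 (multiplicity 1), λ = 3 (multiplicity 1), λ = 27 (multiplicity 1)

image of 1: 0
image of x: 3x + 3
image of x^2: -12x^2 - 12x - 6
image of x^3: 27x^3 + 27x^2 + 27x + 9
the matrix is upper triangular; its diagonal is (0, 3, -12, 27)
for a triangular matrix the eigenvalues are the diagonal entries, with algebraic multiplicity their repetition count


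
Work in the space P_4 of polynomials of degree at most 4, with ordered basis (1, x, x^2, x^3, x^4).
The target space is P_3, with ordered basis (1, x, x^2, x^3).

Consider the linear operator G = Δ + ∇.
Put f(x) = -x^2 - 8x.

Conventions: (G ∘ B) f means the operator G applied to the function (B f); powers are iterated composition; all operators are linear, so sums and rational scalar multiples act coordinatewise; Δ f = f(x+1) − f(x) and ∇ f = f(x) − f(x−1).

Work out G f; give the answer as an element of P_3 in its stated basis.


Δ f = -2x - 9
∇ f = -2x - 7
(Δ + ∇) f = -4x - 16

the result is g(x) = -4x - 16


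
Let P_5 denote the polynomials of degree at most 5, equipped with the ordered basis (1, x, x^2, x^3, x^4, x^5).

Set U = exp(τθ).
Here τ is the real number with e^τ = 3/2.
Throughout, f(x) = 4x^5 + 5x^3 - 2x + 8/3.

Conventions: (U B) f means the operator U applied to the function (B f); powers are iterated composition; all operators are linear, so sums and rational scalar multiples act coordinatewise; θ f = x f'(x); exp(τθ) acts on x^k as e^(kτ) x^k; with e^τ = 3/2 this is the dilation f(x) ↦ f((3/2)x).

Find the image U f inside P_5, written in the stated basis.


the image equals g(x) = (243/8)x^5 + (135/8)x^3 - 3x + 8/3

exp(τθ) x^k = e^(kτ) x^k; with e^τ = 3/2 this sends x^k to (3/2)^k x^k
x ↦ 3/2 x
x^3 ↦ 27/8 x^3
x^5 ↦ 243/32 x^5
applying this coordinatewise to f: exp(τθ) f = (243/8)x^5 + (135/8)x^3 - 3x + 8/3


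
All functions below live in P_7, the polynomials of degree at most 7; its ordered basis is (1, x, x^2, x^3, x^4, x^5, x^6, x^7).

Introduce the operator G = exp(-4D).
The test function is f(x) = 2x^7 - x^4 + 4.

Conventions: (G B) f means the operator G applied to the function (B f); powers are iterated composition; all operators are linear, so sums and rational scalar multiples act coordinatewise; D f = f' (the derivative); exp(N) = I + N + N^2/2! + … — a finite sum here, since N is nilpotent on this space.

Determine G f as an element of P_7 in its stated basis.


order-1 term: -56x^6 + 16x^3
order-2 term: 672x^5 - 96x^2
order-3 term: -4480x^4 + 256x
order-4 term: 17920x^3 - 256
order-5 term: -43008x^2
order-6 term: 57344x
order-7 term: -32768
the series for exp(-4D) f terminates at order 7
exp(-4D) f = 2x^7 - 56x^6 + 672x^5 - 4481x^4 + 17936x^3 - 43104x^2 + 57600x - 33020

the result is g(x) = 2x^7 - 56x^6 + 672x^5 - 4481x^4 + 17936x^3 - 43104x^2 + 57600x - 33020


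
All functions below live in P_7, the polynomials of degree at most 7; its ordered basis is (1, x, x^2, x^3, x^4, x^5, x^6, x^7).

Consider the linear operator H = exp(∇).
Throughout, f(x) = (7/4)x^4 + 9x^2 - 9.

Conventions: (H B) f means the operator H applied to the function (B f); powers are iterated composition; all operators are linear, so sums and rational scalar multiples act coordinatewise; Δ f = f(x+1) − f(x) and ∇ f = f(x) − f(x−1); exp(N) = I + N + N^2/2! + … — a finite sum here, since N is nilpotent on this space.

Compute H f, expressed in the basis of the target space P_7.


the result is g(x) = (7/4)x^4 + 7x^3 + 9x^2 + 11x - 29/4

order-1 term: 7x^3 - (21/2)x^2 + 25x - 43/4
order-2 term: (21/2)x^2 - 21x + 85/4
order-3 term: 7x - 21/2
order-4 term: 7/4
the series for exp(∇) f terminates at order 4
exp(∇) f = (7/4)x^4 + 7x^3 + 9x^2 + 11x - 29/4


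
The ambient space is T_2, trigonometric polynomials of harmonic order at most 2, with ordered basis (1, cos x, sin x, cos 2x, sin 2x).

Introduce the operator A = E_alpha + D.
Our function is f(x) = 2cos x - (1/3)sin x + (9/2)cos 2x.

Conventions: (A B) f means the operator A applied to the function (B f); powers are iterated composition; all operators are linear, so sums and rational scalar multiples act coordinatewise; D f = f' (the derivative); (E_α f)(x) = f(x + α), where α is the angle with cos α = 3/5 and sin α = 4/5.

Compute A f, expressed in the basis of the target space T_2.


the image equals g(x) = (3/5)cos x - (19/5)sin x - (63/50)cos 2x - (333/25)sin 2x

E_alpha f = (14/15)cos x - (9/5)sin x - (63/50)cos 2x - (108/25)sin 2x
D f = -(1/3)cos x - 2sin x - 9sin 2x
(E_alpha + D) f = (3/5)cos x - (19/5)sin x - (63/50)cos 2x - (333/25)sin 2x


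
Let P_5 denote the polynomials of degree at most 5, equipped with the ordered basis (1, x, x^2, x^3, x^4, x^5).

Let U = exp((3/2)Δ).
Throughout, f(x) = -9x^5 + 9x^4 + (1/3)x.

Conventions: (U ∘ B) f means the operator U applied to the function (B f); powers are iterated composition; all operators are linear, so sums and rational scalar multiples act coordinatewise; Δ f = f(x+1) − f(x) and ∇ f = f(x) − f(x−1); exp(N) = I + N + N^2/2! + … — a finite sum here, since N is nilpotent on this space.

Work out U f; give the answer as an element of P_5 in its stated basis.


the result is g(x) = -9x^5 - (117/2)x^4 - (567/2)x^3 - (3375/4)x^2 - (71831/48)x - 38945/32

order-1 term: -(135/2)x^4 - 81x^3 - 54x^2 - (27/2)x + 1/2
order-2 term: -(405/2)x^3 - 486x^2 - (1863/4)x - 162
order-3 term: -(1215/4)x^2 - (3159/4)x - 4617/8
order-4 term: -(3645/16)x - 6561/16
order-5 term: -2187/32
the series for exp((3/2)Δ) f terminates at order 5
exp((3/2)Δ) f = -9x^5 - (117/2)x^4 - (567/2)x^3 - (3375/4)x^2 - (71831/48)x - 38945/32


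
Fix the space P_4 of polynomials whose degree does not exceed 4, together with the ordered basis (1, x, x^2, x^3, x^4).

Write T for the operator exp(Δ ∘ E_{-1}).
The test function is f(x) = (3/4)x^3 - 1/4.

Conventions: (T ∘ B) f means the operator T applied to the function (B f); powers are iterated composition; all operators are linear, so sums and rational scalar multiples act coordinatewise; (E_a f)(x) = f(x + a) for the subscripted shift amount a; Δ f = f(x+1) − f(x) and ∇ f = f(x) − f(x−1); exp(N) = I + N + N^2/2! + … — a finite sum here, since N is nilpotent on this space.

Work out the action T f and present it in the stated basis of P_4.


g(x) = (3/4)x^3 + (9/4)x^2 - 1

order-1 term: (9/4)x^2 - (9/4)x + 3/4
order-2 term: (9/4)x - 9/4
order-3 term: 3/4
the series for exp(Δ ∘ E_{-1}) f terminates at order 3
exp(Δ ∘ E_{-1}) f = (3/4)x^3 + (9/4)x^2 - 1


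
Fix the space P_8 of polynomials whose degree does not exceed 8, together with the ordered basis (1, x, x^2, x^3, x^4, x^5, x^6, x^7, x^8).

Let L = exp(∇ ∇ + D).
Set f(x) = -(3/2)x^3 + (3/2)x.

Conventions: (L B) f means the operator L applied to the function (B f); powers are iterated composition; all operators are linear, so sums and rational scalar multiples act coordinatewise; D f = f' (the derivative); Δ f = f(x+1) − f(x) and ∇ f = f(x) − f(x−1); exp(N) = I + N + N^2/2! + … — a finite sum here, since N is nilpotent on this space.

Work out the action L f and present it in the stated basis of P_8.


g(x) = -(3/2)x^3 - (9/2)x^2 - 12x

order-1 term: -(9/2)x^2 - 9x + 21/2
order-2 term: -(9/2)x - 9
order-3 term: -3/2
the series for exp(∇ ∇ + D) f terminates at order 3
exp(∇ ∇ + D) f = -(3/2)x^3 - (9/2)x^2 - 12x


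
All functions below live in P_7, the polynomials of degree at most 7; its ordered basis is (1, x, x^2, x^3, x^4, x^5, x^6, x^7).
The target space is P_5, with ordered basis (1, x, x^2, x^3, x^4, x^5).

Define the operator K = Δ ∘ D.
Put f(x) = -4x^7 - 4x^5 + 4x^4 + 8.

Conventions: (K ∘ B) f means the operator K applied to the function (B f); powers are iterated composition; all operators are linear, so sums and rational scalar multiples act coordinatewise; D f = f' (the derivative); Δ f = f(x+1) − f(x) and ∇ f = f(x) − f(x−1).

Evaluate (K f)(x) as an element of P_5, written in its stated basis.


the result is g(x) = -168x^5 - 420x^4 - 640x^3 - 492x^2 - 200x - 32

D f = -28x^6 - 20x^4 + 16x^3
Δ D f = -168x^5 - 420x^4 - 640x^3 - 492x^2 - 200x - 32


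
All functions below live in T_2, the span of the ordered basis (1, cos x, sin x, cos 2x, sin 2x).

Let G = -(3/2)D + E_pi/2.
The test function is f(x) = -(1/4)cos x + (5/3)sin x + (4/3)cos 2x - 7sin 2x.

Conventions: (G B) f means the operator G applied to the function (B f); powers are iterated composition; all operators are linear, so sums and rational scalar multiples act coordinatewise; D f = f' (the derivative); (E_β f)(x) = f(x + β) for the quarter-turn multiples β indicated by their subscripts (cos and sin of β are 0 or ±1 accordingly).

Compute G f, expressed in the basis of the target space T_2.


D f = (5/3)cos x + (1/4)sin x - 14cos 2x - (8/3)sin 2x
(-(3/2)D) f = -(5/2)cos x - (3/8)sin x + 21cos 2x + 4sin 2x
E_pi/2 f = (5/3)cos x + (1/4)sin x - (4/3)cos 2x + 7sin 2x
(-(3/2)D + E_pi/2) f = -(5/6)cos x - (1/8)sin x + (59/3)cos 2x + 11sin 2x

g(x) = -(5/6)cos x - (1/8)sin x + (59/3)cos 2x + 11sin 2x


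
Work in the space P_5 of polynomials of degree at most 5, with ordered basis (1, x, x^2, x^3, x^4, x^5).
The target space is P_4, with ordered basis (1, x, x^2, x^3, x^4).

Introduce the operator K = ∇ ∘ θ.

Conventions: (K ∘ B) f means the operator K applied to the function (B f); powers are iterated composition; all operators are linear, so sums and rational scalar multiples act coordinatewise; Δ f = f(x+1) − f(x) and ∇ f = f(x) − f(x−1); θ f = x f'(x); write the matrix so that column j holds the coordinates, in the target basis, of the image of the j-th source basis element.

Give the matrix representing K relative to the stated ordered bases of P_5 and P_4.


the matrix is [[0, 1, -2, 3, -4, 5]; [0, 0, 4, -9, 16, -25]; [0, 0, 0, 9, -24, 50]; [0, 0, 0, 0, 16, -50]; [0, 0, 0, 0, 0, 25]] (rows listed top to bottom)

image of 1: 0
image of x: 1
image of x^2: 4x - 2
image of x^3: 9x^2 - 9x + 3
image of x^4: 16x^3 - 24x^2 + 16x - 4
image of x^5: 25x^4 - 50x^3 + 50x^2 - 25x + 5
each image's coordinates form column j of the matrix


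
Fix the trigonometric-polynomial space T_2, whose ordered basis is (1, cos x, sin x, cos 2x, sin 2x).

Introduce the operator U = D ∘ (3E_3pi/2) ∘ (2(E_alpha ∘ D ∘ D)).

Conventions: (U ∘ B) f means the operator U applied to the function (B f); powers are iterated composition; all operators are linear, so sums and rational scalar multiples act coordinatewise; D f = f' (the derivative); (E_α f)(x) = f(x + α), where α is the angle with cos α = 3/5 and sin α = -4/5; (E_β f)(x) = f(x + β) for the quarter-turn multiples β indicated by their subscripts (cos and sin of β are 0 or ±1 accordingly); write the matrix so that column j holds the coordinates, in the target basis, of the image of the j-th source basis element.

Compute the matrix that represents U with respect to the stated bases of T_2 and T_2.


image of 1: 0
image of cos x: -(18/5)cos x - (24/5)sin x
image of sin x: (24/5)cos x - (18/5)sin x
image of cos 2x: (1152/25)cos 2x + (336/25)sin 2x
image of sin 2x: -(336/25)cos 2x + (1152/25)sin 2x
each image's coordinates form column j of the matrix

the matrix is [[0, 0, 0, 0, 0]; [0, -18/5, 24/5, 0, 0]; [0, -24/5, -18/5, 0, 0]; [0, 0, 0, 1152/25, -336/25]; [0, 0, 0, 336/25, 1152/25]] (rows listed top to bottom)


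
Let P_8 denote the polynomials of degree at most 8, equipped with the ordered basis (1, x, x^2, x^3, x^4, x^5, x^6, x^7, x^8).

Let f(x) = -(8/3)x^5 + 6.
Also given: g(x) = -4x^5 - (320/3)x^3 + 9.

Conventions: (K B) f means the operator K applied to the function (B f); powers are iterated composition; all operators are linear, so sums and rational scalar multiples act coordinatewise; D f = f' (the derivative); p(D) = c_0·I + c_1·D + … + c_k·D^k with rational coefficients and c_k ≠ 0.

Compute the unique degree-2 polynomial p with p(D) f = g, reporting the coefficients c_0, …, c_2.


D^0 f = -(8/3)x^5 + 6
D^1 f = -(40/3)x^4
D^2 f = -(160/3)x^3
matching coefficients of g against c_0 f + c_1 Df + … from the top degree down determines the c_i
solution: c_0 = 3/2, c_1 = 0, c_2 = 2

p(D) = (3/2)·I + 2·D^2, i.e. c_0 = 3/2, c_1 = 0, c_2 = 2


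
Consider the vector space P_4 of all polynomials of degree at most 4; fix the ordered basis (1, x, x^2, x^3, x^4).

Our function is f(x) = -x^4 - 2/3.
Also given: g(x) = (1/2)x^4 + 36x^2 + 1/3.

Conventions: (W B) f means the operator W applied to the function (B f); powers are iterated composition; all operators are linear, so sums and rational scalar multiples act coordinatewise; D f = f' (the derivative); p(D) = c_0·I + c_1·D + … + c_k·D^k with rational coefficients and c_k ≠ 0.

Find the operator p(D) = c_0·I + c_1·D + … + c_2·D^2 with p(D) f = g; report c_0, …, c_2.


c_0 = -1/2, c_1 = 0, c_2 = -3

D^0 f = -x^4 - 2/3
D^1 f = -4x^3
D^2 f = -12x^2
matching coefficients of g against c_0 f + c_1 Df + … from the top degree down determines the c_i
solution: c_0 = -1/2, c_1 = 0, c_2 = -3


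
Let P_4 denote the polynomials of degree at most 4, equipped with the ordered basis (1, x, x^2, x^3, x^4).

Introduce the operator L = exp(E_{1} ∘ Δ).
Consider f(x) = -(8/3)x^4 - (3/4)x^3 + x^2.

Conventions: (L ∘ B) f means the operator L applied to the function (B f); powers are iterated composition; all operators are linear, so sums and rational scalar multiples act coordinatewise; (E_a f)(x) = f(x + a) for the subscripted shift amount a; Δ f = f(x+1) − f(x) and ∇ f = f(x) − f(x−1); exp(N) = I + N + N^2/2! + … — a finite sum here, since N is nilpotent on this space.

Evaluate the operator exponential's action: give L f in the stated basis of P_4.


g(x) = -(8/3)x^4 - (137/12)x^3 - (261/4)x^2 - (565/3)x - 2953/12

order-1 term: -(32/3)x^3 - (201/4)x^2 - (953/12)x - 169/4
order-2 term: -16x^2 - (393/4)x - 1829/12
order-3 term: -(32/3)x - 195/4
order-4 term: -8/3
the series for exp(E_{1} ∘ Δ) f terminates at order 4
exp(E_{1} ∘ Δ) f = -(8/3)x^4 - (137/12)x^3 - (261/4)x^2 - (565/3)x - 2953/12


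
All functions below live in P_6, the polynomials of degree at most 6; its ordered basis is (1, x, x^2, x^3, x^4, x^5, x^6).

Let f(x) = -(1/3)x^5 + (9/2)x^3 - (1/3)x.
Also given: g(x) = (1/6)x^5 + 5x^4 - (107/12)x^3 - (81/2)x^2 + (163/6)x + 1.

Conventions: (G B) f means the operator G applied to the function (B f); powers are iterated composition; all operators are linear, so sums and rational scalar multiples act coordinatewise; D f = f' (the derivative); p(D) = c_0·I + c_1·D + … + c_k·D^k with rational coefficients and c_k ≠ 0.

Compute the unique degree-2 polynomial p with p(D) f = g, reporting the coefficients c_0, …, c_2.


p(D) = -(1/2)·I − 3·D + D^2, i.e. c_0 = -1/2, c_1 = -3, c_2 = 1

D^0 f = -(1/3)x^5 + (9/2)x^3 - (1/3)x
D^1 f = -(5/3)x^4 + (27/2)x^2 - 1/3
D^2 f = -(20/3)x^3 + 27x
matching coefficients of g against c_0 f + c_1 Df + … from the top degree down determines the c_i
solution: c_0 = -1/2, c_1 = -3, c_2 = 1


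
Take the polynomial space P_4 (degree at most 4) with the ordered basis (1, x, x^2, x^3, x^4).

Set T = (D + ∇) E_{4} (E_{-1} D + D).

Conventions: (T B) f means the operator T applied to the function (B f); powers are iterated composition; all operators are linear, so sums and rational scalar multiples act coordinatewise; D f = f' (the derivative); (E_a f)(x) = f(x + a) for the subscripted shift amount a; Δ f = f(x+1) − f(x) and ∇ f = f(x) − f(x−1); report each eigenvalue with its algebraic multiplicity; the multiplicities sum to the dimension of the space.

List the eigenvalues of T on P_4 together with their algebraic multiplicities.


image of 1: 0
image of x: 0
image of x^2: 8
image of x^3: 24x + 78
image of x^4: 48x^2 + 312x + 524
the matrix is upper triangular; its diagonal is (0, 0, 0, 0, 0)
for a triangular matrix the eigenvalues are the diagonal entries, with algebraic multiplicity their repetition count

λ = 0 (multiplicity 5)


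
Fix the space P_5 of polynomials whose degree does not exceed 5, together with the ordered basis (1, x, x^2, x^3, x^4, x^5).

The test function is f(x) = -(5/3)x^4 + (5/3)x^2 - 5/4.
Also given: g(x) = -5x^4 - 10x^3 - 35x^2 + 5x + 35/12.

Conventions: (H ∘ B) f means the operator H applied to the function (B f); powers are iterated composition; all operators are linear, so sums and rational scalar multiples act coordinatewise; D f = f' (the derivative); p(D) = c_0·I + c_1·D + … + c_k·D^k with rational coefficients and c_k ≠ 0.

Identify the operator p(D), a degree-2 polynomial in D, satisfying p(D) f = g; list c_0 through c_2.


c_0 = 3, c_1 = 3/2, c_2 = 2

D^0 f = -(5/3)x^4 + (5/3)x^2 - 5/4
D^1 f = -(20/3)x^3 + (10/3)x
D^2 f = -20x^2 + 10/3
matching coefficients of g against c_0 f + c_1 Df + … from the top degree down determines the c_i
solution: c_0 = 3, c_1 = 3/2, c_2 = 2


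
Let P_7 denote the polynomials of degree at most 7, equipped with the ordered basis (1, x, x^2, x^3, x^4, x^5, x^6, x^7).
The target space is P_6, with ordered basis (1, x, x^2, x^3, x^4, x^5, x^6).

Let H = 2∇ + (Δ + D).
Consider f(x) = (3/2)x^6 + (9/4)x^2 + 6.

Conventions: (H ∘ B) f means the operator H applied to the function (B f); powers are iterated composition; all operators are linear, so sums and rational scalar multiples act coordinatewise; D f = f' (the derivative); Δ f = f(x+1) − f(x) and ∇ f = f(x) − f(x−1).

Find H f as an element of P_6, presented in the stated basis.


∇ f = 9x^5 - (45/2)x^4 + 30x^3 - (45/2)x^2 + (27/2)x - 15/4
(2∇) f = 18x^5 - 45x^4 + 60x^3 - 45x^2 + 27x - 15/2
Δ f = 9x^5 + (45/2)x^4 + 30x^3 + (45/2)x^2 + (27/2)x + 15/4
D f = 9x^5 + (9/2)x
(Δ + D) f = 18x^5 + (45/2)x^4 + 30x^3 + (45/2)x^2 + 18x + 15/4
(2∇ + (Δ + D)) f = 36x^5 - (45/2)x^4 + 90x^3 - (45/2)x^2 + 45x - 15/4

the image equals g(x) = 36x^5 - (45/2)x^4 + 90x^3 - (45/2)x^2 + 45x - 15/4


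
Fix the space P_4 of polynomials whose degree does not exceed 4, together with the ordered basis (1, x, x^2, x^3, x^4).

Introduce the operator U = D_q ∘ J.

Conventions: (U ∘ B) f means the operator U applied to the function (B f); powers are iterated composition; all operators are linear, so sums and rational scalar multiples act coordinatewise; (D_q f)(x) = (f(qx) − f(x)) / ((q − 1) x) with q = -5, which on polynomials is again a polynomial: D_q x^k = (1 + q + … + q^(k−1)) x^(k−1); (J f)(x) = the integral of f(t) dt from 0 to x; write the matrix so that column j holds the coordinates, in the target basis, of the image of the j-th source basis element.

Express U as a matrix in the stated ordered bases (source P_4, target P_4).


the matrix is [[1, 0, 0, 0, 0]; [0, -2, 0, 0, 0]; [0, 0, 7, 0, 0]; [0, 0, 0, -26, 0]; [0, 0, 0, 0, 521/5]] (rows listed top to bottom)

image of 1: 1
image of x: -2x
image of x^2: 7x^2
image of x^3: -26x^3
image of x^4: (521/5)x^4
each image's coordinates form column j of the matrix


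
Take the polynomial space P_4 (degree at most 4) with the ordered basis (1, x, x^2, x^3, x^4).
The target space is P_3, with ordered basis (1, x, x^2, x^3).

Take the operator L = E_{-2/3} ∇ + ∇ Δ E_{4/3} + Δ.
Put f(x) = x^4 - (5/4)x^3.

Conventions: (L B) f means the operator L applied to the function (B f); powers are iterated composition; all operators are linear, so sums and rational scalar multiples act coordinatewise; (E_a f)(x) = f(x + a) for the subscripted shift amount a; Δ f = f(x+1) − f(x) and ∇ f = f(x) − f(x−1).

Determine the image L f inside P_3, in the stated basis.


∇ f = 4x^3 - (39/4)x^2 + (31/4)x - 9/4
E_{-2/3} ∇ f = 4x^3 - (71/4)x^2 + (313/12)x - 1397/108
E_{4/3} f = x^4 + (49/12)x^3 + (17/3)x^2 + (76/27)x + 16/81
Δ E_{4/3} f = 4x^3 + (73/4)x^2 + (331/12)x + 1465/108
∇ Δ E_{4/3} f = 12x^2 + (49/2)x + 40/3
Δ f = 4x^3 + (9/4)x^2 + (1/4)x - 1/4
(E_{-2/3} ∇ + ∇ Δ E_{4/3} + Δ) f = 8x^3 - (7/2)x^2 + (305/6)x + 4/27

the result is g(x) = 8x^3 - (7/2)x^2 + (305/6)x + 4/27


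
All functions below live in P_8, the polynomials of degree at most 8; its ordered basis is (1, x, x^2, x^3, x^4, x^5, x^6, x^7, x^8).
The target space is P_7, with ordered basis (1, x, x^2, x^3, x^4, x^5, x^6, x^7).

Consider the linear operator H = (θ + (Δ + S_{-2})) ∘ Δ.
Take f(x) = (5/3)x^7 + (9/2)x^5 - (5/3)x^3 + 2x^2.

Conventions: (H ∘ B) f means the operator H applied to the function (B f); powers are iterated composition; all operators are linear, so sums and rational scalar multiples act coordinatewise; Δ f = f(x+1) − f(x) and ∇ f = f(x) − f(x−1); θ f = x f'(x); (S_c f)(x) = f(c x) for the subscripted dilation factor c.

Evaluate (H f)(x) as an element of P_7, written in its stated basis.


g(x) = (2450/3)x^6 - 875x^5 + (5900/3)x^4 + 390x^3 + 1770x^2 + (5971/6)x + 691/2

Δ f = (35/3)x^6 + 35x^5 + (485/6)x^4 + (310/3)x^3 + 75x^2 + (199/6)x + 13/2
θ Δ f = 70x^6 + 175x^5 + (970/3)x^4 + 310x^3 + 150x^2 + (199/6)x
Δ Δ f = 70x^5 + 350x^4 + (2720/3)x^3 + 1320x^2 + (3085/3)x + 339
S_{-2} Δ f = (2240/3)x^6 - 1120x^5 + (3880/3)x^4 - (2480/3)x^3 + 300x^2 - (199/3)x + 13/2
(Δ + S_{-2}) Δ f = (2240/3)x^6 - 1050x^5 + (4930/3)x^4 + 80x^3 + 1620x^2 + 962x + 691/2
(θ + (Δ + S_{-2})) Δ f = (2450/3)x^6 - 875x^5 + (5900/3)x^4 + 390x^3 + 1770x^2 + (5971/6)x + 691/2


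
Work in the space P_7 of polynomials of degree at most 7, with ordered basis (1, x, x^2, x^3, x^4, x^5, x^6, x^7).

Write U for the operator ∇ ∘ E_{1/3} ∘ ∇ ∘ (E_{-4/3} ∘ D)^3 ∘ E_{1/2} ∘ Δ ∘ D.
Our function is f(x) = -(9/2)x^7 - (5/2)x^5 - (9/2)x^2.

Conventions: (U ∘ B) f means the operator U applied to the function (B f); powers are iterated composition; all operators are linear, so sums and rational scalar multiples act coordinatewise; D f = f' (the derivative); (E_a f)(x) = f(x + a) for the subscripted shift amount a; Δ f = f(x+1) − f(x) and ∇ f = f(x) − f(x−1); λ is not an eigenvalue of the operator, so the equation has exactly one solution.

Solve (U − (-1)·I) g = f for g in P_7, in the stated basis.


write g with unknown coordinates in the stated basis and equate coefficients in (U − (-1)·I) g = f
solving from the highest basis element down gives g = -(9/2)x^7 - (5/2)x^5 - (9/2)x^2 + 22680
check: U g = -22680
so U g − (-1)·g = -(9/2)x^7 - (5/2)x^5 - (9/2)x^2 = f ✓

the image equals g(x) = -(9/2)x^7 - (5/2)x^5 - (9/2)x^2 + 22680


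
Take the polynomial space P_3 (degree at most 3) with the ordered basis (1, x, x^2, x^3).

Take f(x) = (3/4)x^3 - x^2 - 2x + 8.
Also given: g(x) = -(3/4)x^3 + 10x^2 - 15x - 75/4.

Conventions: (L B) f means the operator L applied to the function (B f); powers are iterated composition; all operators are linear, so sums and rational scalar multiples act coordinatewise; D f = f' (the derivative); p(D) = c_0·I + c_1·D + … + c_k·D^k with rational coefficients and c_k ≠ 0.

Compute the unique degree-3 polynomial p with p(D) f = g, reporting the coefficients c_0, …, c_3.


c_0 = -1, c_1 = 4, c_2 = -2, c_3 = -3/2

D^0 f = (3/4)x^3 - x^2 - 2x + 8
D^1 f = (9/4)x^2 - 2x - 2
D^2 f = (9/2)x - 2
D^3 f = 9/2
matching coefficients of g against c_0 f + c_1 Df + … from the top degree down determines the c_i
solution: c_0 = -1, c_1 = 4, c_2 = -2, c_3 = -3/2


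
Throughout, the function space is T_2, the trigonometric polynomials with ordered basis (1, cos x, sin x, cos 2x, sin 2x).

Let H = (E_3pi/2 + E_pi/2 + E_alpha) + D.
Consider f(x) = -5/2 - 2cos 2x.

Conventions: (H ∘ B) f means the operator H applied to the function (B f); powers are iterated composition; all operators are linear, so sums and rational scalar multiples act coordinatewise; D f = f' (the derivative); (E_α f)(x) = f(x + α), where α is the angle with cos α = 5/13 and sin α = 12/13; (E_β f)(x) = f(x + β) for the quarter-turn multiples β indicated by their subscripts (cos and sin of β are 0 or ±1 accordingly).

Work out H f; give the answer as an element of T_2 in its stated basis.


g(x) = -15/2 + (914/169)cos 2x + (916/169)sin 2x

E_3pi/2 f = -5/2 + 2cos 2x
E_pi/2 f = -5/2 + 2cos 2x
E_alpha f = -5/2 + (238/169)cos 2x + (240/169)sin 2x
(E_3pi/2 + E_pi/2 + E_alpha) f = -15/2 + (914/169)cos 2x + (240/169)sin 2x
D f = 4sin 2x
((E_3pi/2 + E_pi/2 + E_alpha) + D) f = -15/2 + (914/169)cos 2x + (916/169)sin 2x


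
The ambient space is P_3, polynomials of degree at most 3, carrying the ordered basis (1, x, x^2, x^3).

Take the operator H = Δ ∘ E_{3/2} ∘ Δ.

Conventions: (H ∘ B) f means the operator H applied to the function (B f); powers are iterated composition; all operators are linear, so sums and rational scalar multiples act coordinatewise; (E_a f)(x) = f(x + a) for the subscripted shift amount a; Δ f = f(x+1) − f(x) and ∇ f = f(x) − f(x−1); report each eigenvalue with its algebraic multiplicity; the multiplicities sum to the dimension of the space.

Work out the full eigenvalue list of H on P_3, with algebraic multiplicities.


image of 1: 0
image of x: 0
image of x^2: 2
image of x^3: 6x + 15
the matrix is upper triangular; its diagonal is (0, 0, 0, 0)
for a triangular matrix the eigenvalues are the diagonal entries, with algebraic multiplicity their repetition count

λ = 0 (multiplicity 4)


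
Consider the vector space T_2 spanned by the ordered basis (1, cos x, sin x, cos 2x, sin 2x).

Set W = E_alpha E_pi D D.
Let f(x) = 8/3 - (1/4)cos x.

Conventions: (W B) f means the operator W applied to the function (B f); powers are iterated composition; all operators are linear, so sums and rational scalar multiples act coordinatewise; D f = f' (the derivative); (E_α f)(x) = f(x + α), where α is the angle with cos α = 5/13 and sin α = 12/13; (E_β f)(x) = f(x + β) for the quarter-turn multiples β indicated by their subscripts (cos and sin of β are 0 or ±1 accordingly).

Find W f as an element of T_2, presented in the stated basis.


D f = (1/4)sin x
D D f = (1/4)cos x
E_pi D D f = -(1/4)cos x
E_alpha (E_pi D D) f = -(5/52)cos x + (3/13)sin x

g(x) = -(5/52)cos x + (3/13)sin x


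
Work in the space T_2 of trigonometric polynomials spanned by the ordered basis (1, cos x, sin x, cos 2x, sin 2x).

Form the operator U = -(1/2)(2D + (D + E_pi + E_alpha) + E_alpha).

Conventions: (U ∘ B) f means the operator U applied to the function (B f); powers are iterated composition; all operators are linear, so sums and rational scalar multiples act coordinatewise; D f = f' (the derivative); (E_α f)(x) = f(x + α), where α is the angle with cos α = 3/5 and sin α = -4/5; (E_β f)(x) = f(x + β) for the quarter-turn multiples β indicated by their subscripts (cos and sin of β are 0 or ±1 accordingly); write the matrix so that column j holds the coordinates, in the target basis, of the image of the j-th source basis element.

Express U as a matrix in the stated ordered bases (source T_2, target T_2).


the matrix is [[-3/2, 0, 0, 0, 0]; [0, -1/10, -7/10, 0, 0]; [0, 7/10, -1/10, 0, 0]; [0, 0, 0, -11/50, -51/25]; [0, 0, 0, 51/25, -11/50]] (rows listed top to bottom)

image of 1: -3/2
image of cos x: -(1/10)cos x + (7/10)sin x
image of sin x: -(7/10)cos x - (1/10)sin x
image of cos 2x: -(11/50)cos 2x + (51/25)sin 2x
image of sin 2x: -(51/25)cos 2x - (11/50)sin 2x
each image's coordinates form column j of the matrix


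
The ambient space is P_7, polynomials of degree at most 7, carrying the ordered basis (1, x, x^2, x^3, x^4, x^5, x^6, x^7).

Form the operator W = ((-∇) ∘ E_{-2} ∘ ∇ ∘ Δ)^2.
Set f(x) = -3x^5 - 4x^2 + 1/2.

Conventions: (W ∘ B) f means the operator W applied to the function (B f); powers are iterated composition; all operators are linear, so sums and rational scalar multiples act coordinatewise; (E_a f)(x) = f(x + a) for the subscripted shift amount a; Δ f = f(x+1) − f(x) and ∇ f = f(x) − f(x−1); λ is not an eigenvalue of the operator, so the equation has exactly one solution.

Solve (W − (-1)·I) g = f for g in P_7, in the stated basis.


the image equals g(x) = -3x^5 - 4x^2 + 1/2

write g with unknown coordinates in the stated basis and equate coefficients in (W − (-1)·I) g = f
solving from the highest basis element down gives g = -3x^5 - 4x^2 + 1/2
check: W g = 0
so W g − (-1)·g = -3x^5 - 4x^2 + 1/2 = f ✓


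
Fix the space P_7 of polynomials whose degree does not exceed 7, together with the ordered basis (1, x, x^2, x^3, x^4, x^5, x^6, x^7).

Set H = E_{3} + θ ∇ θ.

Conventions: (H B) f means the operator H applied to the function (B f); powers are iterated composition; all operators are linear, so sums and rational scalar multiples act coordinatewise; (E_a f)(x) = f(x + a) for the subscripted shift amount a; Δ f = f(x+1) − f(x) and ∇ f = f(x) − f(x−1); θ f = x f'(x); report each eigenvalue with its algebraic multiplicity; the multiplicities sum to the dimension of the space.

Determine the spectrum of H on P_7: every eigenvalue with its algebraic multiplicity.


λ = 1 (multiplicity 8)

image of 1: 1
image of x: x + 3
image of x^2: x^2 + 10x + 9
image of x^3: x^3 + 27x^2 + 18x + 27
image of x^4: x^4 + 60x^3 + 6x^2 + 124x + 81
image of x^5: x^5 + 115x^4 - 60x^3 + 370x^2 + 380x + 243
image of x^6: x^6 + 198x^5 - 225x^4 + 900x^3 + 1035x^2 + 1494x + 729
image of x^7: x^7 + 315x^6 - 546x^5 + 1925x^4 + 2100x^3 + 5397x^2 + 5054x + 2187
the matrix is upper triangular; its diagonal is (1, 1, 1, 1, 1, 1, 1, 1)
for a triangular matrix the eigenvalues are the diagonal entries, with algebraic multiplicity their repetition count


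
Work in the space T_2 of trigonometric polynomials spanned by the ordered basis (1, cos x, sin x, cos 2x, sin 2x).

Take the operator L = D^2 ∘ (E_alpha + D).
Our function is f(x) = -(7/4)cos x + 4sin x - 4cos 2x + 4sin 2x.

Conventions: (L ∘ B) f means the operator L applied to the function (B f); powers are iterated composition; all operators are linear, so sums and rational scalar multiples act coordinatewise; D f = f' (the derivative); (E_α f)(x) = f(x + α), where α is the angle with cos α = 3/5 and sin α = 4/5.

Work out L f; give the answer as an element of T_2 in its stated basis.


the image equals g(x) = -(123/20)cos x - (111/20)sin x - (1296/25)cos 2x - (1072/25)sin 2x

E_alpha f = (43/20)cos x + (19/5)sin x + (124/25)cos 2x + (68/25)sin 2x
D f = 4cos x + (7/4)sin x + 8cos 2x + 8sin 2x
(E_alpha + D) f = (123/20)cos x + (111/20)sin x + (324/25)cos 2x + (268/25)sin 2x
D (E_alpha + D) f = (111/20)cos x - (123/20)sin x + (536/25)cos 2x - (648/25)sin 2x
D D (E_alpha + D) f = -(123/20)cos x - (111/20)sin x - (1296/25)cos 2x - (1072/25)sin 2x


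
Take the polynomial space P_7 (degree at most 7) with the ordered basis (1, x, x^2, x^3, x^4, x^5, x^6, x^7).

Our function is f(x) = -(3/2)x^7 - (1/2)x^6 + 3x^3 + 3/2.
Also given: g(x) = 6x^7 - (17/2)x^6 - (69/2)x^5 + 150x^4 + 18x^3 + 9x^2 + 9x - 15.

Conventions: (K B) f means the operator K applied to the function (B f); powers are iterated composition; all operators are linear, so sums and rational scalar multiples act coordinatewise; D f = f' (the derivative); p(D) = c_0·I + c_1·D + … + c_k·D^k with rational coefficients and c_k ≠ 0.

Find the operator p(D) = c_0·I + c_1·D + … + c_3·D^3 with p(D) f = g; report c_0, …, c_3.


c_0 = -4, c_1 = 1, c_2 = 1/2, c_3 = -1/2

D^0 f = -(3/2)x^7 - (1/2)x^6 + 3x^3 + 3/2
D^1 f = -(21/2)x^6 - 3x^5 + 9x^2
D^2 f = -63x^5 - 15x^4 + 18x
D^3 f = -315x^4 - 60x^3 + 18
matching coefficients of g against c_0 f + c_1 Df + … from the top degree down determines the c_i
solution: c_0 = -4, c_1 = 1, c_2 = 1/2, c_3 = -1/2
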